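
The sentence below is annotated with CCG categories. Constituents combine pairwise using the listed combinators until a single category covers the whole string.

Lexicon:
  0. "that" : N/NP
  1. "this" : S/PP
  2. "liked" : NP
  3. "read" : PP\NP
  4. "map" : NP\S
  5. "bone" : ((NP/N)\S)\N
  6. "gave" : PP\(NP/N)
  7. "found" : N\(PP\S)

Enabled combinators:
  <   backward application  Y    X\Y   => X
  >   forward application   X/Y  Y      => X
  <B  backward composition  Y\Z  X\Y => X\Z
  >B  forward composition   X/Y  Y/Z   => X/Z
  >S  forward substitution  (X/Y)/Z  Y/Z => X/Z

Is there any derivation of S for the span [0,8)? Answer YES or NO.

N/NP S/PP NP PP\NP NP\S ((NP/N)\S)\N PP\(NP/N) N\(PP\S)
CKY chart[0,8] = {N}; S ∉ chart

NO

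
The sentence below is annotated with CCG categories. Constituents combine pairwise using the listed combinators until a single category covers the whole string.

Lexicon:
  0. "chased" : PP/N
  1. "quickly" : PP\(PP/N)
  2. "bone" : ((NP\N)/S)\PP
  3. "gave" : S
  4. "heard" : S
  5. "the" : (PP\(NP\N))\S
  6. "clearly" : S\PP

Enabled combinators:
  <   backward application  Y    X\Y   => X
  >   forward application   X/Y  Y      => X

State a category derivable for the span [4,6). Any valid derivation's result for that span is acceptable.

PP\(NP\N)

[0,7] S   <
  [0,6] PP   <
    [0,4] NP\N   >
      [0,3] (NP\N)/S   <
        [0,2] PP   <
          [0,1] "chased" : PP/N
          [1,2] "quickly" : PP\(PP/N)
        [2,3] "bone" : ((NP\N)/S)\PP
      [3,4] "gave" : S
    [4,6] PP\(NP\N)   <
      [4,5] "heard" : S
      [5,6] "the" : (PP\(NP\N))\S
  [6,7] "clearly" : S\PP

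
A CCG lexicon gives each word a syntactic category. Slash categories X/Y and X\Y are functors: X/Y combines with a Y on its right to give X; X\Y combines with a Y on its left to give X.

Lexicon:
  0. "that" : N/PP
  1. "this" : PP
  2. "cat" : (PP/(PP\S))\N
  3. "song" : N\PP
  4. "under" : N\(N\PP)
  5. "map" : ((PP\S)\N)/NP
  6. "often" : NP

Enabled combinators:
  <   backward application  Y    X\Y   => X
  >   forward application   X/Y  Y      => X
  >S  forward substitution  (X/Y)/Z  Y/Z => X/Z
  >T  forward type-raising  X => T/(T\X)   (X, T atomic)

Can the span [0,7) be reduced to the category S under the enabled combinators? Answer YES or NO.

NO

N/PP PP (PP/(PP\S))\N N\PP N\(N\PP) ((PP\S)\N)/NP NP
CKY chart[0,7] = {N/(N\PP), NP/(NP\PP), PP, PP/(PP\PP), S/(S\PP)}; S ∉ chart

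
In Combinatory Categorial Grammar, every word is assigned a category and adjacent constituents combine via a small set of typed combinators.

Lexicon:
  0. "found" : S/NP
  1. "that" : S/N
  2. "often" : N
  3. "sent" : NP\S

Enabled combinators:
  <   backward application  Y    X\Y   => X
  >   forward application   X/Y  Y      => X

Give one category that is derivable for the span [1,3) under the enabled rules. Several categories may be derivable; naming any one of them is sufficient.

S

[0,4] S   >
  [0,1] "found" : S/NP
  [1,4] NP   <
    [1,3] S   >
      [1,2] "that" : S/N
      [2,3] "often" : N
    [3,4] "sent" : NP\S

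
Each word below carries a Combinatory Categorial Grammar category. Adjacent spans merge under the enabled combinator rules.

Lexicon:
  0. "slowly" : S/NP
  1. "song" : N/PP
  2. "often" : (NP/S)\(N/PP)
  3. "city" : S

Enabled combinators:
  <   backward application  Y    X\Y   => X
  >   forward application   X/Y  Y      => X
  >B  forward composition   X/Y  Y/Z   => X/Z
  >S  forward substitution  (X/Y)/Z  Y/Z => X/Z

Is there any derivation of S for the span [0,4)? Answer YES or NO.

[0,4] S   >
  [0,1] "slowly" : S/NP
  [1,4] NP   >
    [1,3] NP/S   <
      [1,2] "song" : N/PP
      [2,3] "often" : (NP/S)\(N/PP)
    [3,4] "city" : S

YES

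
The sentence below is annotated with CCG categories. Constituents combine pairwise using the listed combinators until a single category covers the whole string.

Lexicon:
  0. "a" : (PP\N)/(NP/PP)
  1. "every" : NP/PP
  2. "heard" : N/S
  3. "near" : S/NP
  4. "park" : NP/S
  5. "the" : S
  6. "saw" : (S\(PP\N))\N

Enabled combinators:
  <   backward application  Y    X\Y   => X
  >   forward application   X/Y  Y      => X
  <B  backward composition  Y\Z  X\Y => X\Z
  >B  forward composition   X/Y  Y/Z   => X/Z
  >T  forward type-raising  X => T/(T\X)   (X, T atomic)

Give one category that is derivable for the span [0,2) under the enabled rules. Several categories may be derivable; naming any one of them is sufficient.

PP\N

[0,7] S   <
  [0,2] PP\N   >
    [0,1] "a" : (PP\N)/(NP/PP)
    [1,2] "every" : NP/PP
  [2,7] S\(PP\N)   <
    [2,6] N   >
      [2,4] N/NP   >B
        [2,3] "heard" : N/S
        [3,4] "near" : S/NP
      [4,6] NP   >
        [4,5] "park" : NP/S
        [5,6] "the" : S
    [6,7] "saw" : (S\(PP\N))\N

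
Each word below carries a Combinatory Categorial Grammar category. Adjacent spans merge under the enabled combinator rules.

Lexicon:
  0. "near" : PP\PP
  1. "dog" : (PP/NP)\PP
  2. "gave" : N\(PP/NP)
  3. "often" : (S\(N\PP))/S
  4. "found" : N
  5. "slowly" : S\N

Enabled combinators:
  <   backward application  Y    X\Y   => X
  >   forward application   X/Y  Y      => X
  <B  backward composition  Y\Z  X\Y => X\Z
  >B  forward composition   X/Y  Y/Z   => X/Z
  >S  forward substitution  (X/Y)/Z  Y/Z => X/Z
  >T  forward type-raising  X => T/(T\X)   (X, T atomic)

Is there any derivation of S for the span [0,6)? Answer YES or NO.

YES

[0,6] S   <
  [0,3] N\PP   <B
    [0,1] "near" : PP\PP
    [1,3] N\PP   <B
      [1,2] "dog" : (PP/NP)\PP
      [2,3] "gave" : N\(PP/NP)
  [3,6] S\(N\PP)   >
    [3,4] "often" : (S\(N\PP))/S
    [4,6] S   >
      [4,5] S/(S\N)   >T
        [4,5] "found" : N
      [5,6] "slowly" : S\N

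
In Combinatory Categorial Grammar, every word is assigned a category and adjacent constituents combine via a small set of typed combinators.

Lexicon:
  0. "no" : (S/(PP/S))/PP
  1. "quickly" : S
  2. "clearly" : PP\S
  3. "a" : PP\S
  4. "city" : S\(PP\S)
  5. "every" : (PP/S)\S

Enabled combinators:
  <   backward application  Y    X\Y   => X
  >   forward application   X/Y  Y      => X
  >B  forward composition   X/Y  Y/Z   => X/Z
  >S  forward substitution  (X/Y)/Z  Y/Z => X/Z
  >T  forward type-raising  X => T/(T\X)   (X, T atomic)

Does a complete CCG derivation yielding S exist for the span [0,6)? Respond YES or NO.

[0,6] S   >
  [0,3] S/(PP/S)   >
    [0,1] "no" : (S/(PP/S))/PP
    [1,3] PP   >
      [1,2] PP/(PP\S)   >T
        [1,2] "quickly" : S
      [2,3] "clearly" : PP\S
  [3,6] PP/S   <
    [3,5] S   <
      [3,4] "a" : PP\S
      [4,5] "city" : S\(PP\S)
    [5,6] "every" : (PP/S)\S

YES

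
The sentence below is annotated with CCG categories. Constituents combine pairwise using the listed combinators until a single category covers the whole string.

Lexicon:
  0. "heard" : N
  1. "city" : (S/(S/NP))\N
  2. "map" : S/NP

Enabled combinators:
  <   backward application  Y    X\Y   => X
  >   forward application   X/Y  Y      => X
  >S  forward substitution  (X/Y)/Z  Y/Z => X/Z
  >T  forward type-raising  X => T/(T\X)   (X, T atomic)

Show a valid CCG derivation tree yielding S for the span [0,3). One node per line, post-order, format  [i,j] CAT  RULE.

[0,3] S   >
  [0,2] S/(S/NP)   <
    [0,1] "heard" : N
    [1,2] "city" : (S/(S/NP))\N
  [2,3] "map" : S/NP

[0,1] N  lex  "heard"
[1,2] (S/(S/NP))\N  lex  "city"
[0,2] S/(S/NP)  <  k=1
[2,3] S/NP  lex  "map"
[0,3] S  >  k=2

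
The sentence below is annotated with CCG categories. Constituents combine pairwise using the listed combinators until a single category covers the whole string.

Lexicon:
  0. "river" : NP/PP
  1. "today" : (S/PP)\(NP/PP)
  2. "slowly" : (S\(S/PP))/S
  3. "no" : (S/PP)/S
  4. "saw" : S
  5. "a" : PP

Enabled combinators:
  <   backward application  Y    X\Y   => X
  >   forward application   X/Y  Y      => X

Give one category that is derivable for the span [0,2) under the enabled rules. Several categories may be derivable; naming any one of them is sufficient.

S/PP

[0,6] S   <
  [0,2] S/PP   <
    [0,1] "river" : NP/PP
    [1,2] "today" : (S/PP)\(NP/PP)
  [2,6] S\(S/PP)   >
    [2,3] "slowly" : (S\(S/PP))/S
    [3,6] S   >
      [3,5] S/PP   >
        [3,4] "no" : (S/PP)/S
        [4,5] "saw" : S
      [5,6] "a" : PP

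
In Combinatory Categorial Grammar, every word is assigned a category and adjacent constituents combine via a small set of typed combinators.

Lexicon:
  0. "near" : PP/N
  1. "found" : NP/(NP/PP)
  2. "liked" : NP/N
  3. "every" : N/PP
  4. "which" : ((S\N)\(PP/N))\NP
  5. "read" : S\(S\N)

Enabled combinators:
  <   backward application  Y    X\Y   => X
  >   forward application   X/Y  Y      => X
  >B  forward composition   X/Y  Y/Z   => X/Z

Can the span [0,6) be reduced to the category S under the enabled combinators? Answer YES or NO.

[0,6] S   <
  [0,5] S\N   <
    [0,1] "near" : PP/N
    [1,5] (S\N)\(PP/N)   <
      [1,4] NP   >
        [1,2] "found" : NP/(NP/PP)
        [2,4] NP/PP   >B
          [2,3] "liked" : NP/N
          [3,4] "every" : N/PP
      [4,5] "which" : ((S\N)\(PP/N))\NP
  [5,6] "read" : S\(S\N)

YES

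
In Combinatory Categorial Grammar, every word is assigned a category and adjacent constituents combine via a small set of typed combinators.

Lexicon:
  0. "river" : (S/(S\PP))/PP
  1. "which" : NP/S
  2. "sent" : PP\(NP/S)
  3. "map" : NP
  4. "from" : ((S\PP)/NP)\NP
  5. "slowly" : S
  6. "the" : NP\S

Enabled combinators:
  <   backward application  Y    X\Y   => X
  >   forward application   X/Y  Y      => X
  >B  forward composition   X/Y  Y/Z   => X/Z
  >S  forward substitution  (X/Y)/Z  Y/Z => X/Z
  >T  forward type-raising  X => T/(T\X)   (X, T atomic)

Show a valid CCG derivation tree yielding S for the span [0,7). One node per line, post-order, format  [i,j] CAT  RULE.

[0,1] (S/(S\PP))/PP  lex  "river"
[1,2] NP/S  lex  "which"
[2,3] PP\(NP/S)  lex  "sent"
[1,3] PP  <  k=2
[0,3] S/(S\PP)  >  k=1
[3,4] NP  lex  "map"
[4,5] ((S\PP)/NP)\NP  lex  "from"
[3,5] (S\PP)/NP  <  k=4
[5,6] S  lex  "slowly"
[6,7] NP\S  lex  "the"
[5,7] NP  <  k=6
[3,7] S\PP  >  k=5
[0,7] S  >  k=3

[0,7] S   >
  [0,3] S/(S\PP)   >
    [0,1] "river" : (S/(S\PP))/PP
    [1,3] PP   <
      [1,2] "which" : NP/S
      [2,3] "sent" : PP\(NP/S)
  [3,7] S\PP   >
    [3,5] (S\PP)/NP   <
      [3,4] "map" : NP
      [4,5] "from" : ((S\PP)/NP)\NP
    [5,7] NP   <
      [5,6] "slowly" : S
      [6,7] "the" : NP\S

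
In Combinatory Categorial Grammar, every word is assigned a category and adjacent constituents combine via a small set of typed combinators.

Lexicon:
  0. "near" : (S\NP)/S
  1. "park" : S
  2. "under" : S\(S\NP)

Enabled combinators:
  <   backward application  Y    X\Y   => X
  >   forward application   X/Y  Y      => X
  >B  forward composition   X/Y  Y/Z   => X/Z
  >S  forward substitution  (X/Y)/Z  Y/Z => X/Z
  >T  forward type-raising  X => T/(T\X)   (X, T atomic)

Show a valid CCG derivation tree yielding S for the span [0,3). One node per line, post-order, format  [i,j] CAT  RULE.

[0,1] (S\NP)/S  lex  "near"
[1,2] S  lex  "park"
[0,2] S\NP  >  k=1
[2,3] S\(S\NP)  lex  "under"
[0,3] S  <  k=2

[0,3] S   <
  [0,2] S\NP   >
    [0,1] "near" : (S\NP)/S
    [1,2] "park" : S
  [2,3] "under" : S\(S\NP)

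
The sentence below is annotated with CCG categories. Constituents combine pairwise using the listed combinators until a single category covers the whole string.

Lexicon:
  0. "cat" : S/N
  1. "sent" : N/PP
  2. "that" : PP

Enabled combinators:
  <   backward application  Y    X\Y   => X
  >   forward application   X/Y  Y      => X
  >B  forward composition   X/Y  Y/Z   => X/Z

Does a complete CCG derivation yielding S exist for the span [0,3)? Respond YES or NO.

[0,3] S   >
  [0,1] "cat" : S/N
  [1,3] N   >
    [1,2] "sent" : N/PP
    [2,3] "that" : PP

YES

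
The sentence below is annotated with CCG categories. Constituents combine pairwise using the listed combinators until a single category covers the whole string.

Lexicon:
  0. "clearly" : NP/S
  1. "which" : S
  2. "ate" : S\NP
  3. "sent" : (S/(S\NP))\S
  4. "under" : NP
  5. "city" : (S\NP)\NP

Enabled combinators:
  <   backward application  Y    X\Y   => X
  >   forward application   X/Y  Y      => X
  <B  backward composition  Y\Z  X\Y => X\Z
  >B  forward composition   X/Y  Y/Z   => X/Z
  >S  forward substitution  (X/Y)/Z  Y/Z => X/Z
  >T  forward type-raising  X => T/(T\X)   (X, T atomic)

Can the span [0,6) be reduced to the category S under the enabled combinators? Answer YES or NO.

[0,6] S   >
  [0,4] S/(S\NP)   <
    [0,3] S   <
      [0,2] NP   >
        [0,1] "clearly" : NP/S
        [1,2] "which" : S
      [2,3] "ate" : S\NP
    [3,4] "sent" : (S/(S\NP))\S
  [4,6] S\NP   <
    [4,5] "under" : NP
    [5,6] "city" : (S\NP)\NP

YES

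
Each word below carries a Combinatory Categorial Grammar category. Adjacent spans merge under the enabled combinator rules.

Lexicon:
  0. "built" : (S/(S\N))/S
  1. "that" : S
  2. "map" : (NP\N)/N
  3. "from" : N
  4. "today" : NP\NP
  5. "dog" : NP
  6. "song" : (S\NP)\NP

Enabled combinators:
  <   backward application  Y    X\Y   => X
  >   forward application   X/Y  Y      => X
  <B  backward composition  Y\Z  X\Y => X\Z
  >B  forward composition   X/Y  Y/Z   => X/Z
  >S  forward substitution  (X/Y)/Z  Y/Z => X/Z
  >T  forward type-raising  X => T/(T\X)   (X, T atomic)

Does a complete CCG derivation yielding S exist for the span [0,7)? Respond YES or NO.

YES

[0,7] S   >
  [0,2] S/(S\N)   >
    [0,1] "built" : (S/(S\N))/S
    [1,2] "that" : S
  [2,7] S\N   <B
    [2,5] NP\N   <B
      [2,4] NP\N   >
        [2,3] "map" : (NP\N)/N
        [3,4] "from" : N
      [4,5] "today" : NP\NP
    [5,7] S\NP   <
      [5,6] "dog" : NP
      [6,7] "song" : (S\NP)\NP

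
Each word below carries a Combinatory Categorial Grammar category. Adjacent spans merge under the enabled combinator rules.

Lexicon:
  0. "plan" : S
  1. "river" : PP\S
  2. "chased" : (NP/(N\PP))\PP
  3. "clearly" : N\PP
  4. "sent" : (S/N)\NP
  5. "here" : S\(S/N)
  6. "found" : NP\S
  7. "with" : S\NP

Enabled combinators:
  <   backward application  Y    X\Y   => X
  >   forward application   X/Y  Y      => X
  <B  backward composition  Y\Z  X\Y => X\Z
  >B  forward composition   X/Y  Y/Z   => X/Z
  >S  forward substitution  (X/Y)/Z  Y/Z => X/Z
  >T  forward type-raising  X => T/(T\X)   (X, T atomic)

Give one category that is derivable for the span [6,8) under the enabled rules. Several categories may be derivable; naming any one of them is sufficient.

[0,8] S   <
  [0,4] NP   >
    [0,3] NP/(N\PP)   <
      [0,2] PP   <
        [0,1] "plan" : S
        [1,2] "river" : PP\S
      [2,3] "chased" : (NP/(N\PP))\PP
    [3,4] "clearly" : N\PP
  [4,8] S\NP   <B
    [4,6] S\NP   <B
      [4,5] "sent" : (S/N)\NP
      [5,6] "here" : S\(S/N)
    [6,8] S\S   <B
      [6,7] "found" : NP\S
      [7,8] "with" : S\NP

S\S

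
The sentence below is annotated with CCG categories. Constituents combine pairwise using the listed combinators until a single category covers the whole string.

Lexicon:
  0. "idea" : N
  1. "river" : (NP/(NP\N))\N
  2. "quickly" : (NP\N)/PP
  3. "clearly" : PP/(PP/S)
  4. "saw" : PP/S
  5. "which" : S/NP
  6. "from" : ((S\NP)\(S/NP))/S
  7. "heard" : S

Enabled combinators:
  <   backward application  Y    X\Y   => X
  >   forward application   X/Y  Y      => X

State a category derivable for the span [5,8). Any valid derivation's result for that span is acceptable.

S\NP

[0,8] S   <
  [0,5] NP   >
    [0,2] NP/(NP\N)   <
      [0,1] "idea" : N
      [1,2] "river" : (NP/(NP\N))\N
    [2,5] NP\N   >
      [2,3] "quickly" : (NP\N)/PP
      [3,5] PP   >
        [3,4] "clearly" : PP/(PP/S)
        [4,5] "saw" : PP/S
  [5,8] S\NP   <
    [5,6] "which" : S/NP
    [6,8] (S\NP)\(S/NP)   >
      [6,7] "from" : ((S\NP)\(S/NP))/S
      [7,8] "heard" : S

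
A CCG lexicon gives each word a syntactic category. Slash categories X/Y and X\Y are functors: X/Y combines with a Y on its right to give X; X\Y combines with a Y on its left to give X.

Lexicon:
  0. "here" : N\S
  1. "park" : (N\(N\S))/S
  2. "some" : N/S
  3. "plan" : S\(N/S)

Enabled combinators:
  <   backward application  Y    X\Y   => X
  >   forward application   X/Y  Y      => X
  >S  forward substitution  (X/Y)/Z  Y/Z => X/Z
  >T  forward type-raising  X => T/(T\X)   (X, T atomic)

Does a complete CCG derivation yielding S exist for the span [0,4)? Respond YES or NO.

NO

N\S (N\(N\S))/S N/S S\(N/S)
CKY chart[0,4] = {N, N/(N\N), NP/(NP\N), PP/(PP\N), S/(S\N)}; S ∉ chart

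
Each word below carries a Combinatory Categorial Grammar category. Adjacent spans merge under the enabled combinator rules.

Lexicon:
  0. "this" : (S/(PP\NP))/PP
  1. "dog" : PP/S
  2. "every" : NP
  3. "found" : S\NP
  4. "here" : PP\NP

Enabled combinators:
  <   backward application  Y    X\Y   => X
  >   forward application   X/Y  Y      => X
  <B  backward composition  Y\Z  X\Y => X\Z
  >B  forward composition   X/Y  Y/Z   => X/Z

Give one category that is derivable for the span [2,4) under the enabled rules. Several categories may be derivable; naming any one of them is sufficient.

[0,5] S   >
  [0,4] S/(PP\NP)   >
    [0,1] "this" : (S/(PP\NP))/PP
    [1,4] PP   >
      [1,2] "dog" : PP/S
      [2,4] S   <
        [2,3] "every" : NP
        [3,4] "found" : S\NP
  [4,5] "here" : PP\NP

S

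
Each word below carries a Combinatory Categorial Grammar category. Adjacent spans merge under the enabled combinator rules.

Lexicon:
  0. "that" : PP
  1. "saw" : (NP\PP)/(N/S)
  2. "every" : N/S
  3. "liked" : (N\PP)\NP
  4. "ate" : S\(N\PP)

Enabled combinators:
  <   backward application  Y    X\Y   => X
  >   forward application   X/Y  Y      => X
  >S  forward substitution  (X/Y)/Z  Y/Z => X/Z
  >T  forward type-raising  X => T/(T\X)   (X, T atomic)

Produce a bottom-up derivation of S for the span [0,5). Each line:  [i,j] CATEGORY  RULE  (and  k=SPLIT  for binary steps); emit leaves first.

[0,5] S   <
  [0,4] N\PP   <
    [0,3] NP   <
      [0,1] "that" : PP
      [1,3] NP\PP   >
        [1,2] "saw" : (NP\PP)/(N/S)
        [2,3] "every" : N/S
    [3,4] "liked" : (N\PP)\NP
  [4,5] "ate" : S\(N\PP)

[0,1] PP  lex  "that"
[1,2] (NP\PP)/(N/S)  lex  "saw"
[2,3] N/S  lex  "every"
[1,3] NP\PP  >  k=2
[0,3] NP  <  k=1
[3,4] (N\PP)\NP  lex  "liked"
[0,4] N\PP  <  k=3
[4,5] S\(N\PP)  lex  "ate"
[0,5] S  <  k=4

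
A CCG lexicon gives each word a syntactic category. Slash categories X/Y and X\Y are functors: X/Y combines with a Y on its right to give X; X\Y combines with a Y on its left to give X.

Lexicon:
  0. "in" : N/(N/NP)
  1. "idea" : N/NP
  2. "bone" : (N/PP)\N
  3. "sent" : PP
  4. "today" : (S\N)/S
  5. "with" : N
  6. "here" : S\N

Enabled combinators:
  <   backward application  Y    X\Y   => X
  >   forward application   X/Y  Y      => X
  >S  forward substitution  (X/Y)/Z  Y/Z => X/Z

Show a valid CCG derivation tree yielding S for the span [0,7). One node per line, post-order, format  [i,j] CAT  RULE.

[0,1] N/(N/NP)  lex  "in"
[1,2] N/NP  lex  "idea"
[0,2] N  >  k=1
[2,3] (N/PP)\N  lex  "bone"
[0,3] N/PP  <  k=2
[3,4] PP  lex  "sent"
[0,4] N  >  k=3
[4,5] (S\N)/S  lex  "today"
[5,6] N  lex  "with"
[6,7] S\N  lex  "here"
[5,7] S  <  k=6
[4,7] S\N  >  k=5
[0,7] S  <  k=4

[0,7] S   <
  [0,4] N   >
    [0,3] N/PP   <
      [0,2] N   >
        [0,1] "in" : N/(N/NP)
        [1,2] "idea" : N/NP
      [2,3] "bone" : (N/PP)\N
    [3,4] "sent" : PP
  [4,7] S\N   >
    [4,5] "today" : (S\N)/S
    [5,7] S   <
      [5,6] "with" : N
      [6,7] "here" : S\N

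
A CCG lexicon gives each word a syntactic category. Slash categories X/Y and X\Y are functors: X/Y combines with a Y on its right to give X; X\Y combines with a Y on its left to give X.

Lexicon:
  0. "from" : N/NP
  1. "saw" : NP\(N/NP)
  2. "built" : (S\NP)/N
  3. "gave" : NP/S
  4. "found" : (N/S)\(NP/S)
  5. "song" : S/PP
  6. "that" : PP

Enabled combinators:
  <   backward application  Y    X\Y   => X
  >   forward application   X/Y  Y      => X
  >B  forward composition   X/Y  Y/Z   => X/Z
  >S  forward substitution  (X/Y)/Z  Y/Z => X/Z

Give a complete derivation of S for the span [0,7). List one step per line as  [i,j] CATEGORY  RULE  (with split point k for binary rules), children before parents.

[0,7] S   <
  [0,2] NP   <
    [0,1] "from" : N/NP
    [1,2] "saw" : NP\(N/NP)
  [2,7] S\NP   >
    [2,3] "built" : (S\NP)/N
    [3,7] N   >
      [3,5] N/S   <
        [3,4] "gave" : NP/S
        [4,5] "found" : (N/S)\(NP/S)
      [5,7] S   >
        [5,6] "song" : S/PP
        [6,7] "that" : PP

[0,1] N/NP  lex  "from"
[1,2] NP\(N/NP)  lex  "saw"
[0,2] NP  <  k=1
[2,3] (S\NP)/N  lex  "built"
[3,4] NP/S  lex  "gave"
[4,5] (N/S)\(NP/S)  lex  "found"
[3,5] N/S  <  k=4
[5,6] S/PP  lex  "song"
[6,7] PP  lex  "that"
[5,7] S  >  k=6
[3,7] N  >  k=5
[2,7] S\NP  >  k=3
[0,7] S  <  k=2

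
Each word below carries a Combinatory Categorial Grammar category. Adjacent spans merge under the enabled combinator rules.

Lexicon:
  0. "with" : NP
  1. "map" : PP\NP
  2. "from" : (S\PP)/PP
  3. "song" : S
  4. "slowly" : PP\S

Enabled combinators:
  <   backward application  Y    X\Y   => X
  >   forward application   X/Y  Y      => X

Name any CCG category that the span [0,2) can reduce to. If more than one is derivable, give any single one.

[0,5] S   <
  [0,2] PP   <
    [0,1] "with" : NP
    [1,2] "map" : PP\NP
  [2,5] S\PP   >
    [2,3] "from" : (S\PP)/PP
    [3,5] PP   <
      [3,4] "song" : S
      [4,5] "slowly" : PP\S

PP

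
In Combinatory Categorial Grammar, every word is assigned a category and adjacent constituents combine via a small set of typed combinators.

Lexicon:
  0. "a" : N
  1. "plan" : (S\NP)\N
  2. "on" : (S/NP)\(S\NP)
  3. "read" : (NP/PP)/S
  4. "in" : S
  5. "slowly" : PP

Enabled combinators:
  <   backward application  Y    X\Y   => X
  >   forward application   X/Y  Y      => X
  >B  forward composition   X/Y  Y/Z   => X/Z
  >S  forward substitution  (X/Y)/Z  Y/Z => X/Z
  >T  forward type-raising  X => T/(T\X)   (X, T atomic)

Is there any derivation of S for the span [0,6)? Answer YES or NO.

YES

[0,6] S   >
  [0,3] S/NP   <
    [0,2] S\NP   <
      [0,1] "a" : N
      [1,2] "plan" : (S\NP)\N
    [2,3] "on" : (S/NP)\(S\NP)
  [3,6] NP   >
    [3,5] NP/PP   >
      [3,4] "read" : (NP/PP)/S
      [4,5] "in" : S
    [5,6] "slowly" : PP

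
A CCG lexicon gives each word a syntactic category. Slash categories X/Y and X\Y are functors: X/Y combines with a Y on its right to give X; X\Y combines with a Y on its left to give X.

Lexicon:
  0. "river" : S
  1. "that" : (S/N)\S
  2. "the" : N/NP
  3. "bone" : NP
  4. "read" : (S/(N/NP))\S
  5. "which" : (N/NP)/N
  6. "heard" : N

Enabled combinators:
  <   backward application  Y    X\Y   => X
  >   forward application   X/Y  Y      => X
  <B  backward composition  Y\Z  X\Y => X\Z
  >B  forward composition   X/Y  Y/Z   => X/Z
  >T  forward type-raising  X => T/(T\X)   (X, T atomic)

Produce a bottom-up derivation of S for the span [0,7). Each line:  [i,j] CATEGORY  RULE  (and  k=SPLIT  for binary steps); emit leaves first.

[0,1] S  lex  "river"
[1,2] (S/N)\S  lex  "that"
[0,2] S/N  <  k=1
[2,3] N/NP  lex  "the"
[3,4] NP  lex  "bone"
[2,4] N  >  k=3
[0,4] S  >  k=2
[4,5] (S/(N/NP))\S  lex  "read"
[0,5] S/(N/NP)  <  k=4
[5,6] (N/NP)/N  lex  "which"
[0,6] S/N  >B  k=5
[6,7] N  lex  "heard"
[0,7] S  >  k=6

[0,7] S   >
  [0,6] S/N   >B
    [0,5] S/(N/NP)   <
      [0,4] S   >
        [0,2] S/N   <
          [0,1] "river" : S
          [1,2] "that" : (S/N)\S
        [2,4] N   >
          [2,3] "the" : N/NP
          [3,4] "bone" : NP
      [4,5] "read" : (S/(N/NP))\S
    [5,6] "which" : (N/NP)/N
  [6,7] "heard" : N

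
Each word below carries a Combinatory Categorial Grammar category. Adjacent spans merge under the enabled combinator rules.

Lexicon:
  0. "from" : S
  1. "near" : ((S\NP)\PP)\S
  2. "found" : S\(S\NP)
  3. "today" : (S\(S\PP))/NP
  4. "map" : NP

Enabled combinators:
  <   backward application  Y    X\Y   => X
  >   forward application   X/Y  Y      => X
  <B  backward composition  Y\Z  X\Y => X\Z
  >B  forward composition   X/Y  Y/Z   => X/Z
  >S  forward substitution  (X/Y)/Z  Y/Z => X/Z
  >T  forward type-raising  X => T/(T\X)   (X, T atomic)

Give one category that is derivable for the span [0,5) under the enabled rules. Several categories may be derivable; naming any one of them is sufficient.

S

[0,5] S   <
  [0,3] S\PP   <B
    [0,2] (S\NP)\PP   <
      [0,1] "from" : S
      [1,2] "near" : ((S\NP)\PP)\S
    [2,3] "found" : S\(S\NP)
  [3,5] S\(S\PP)   >
    [3,4] "today" : (S\(S\PP))/NP
    [4,5] "map" : NP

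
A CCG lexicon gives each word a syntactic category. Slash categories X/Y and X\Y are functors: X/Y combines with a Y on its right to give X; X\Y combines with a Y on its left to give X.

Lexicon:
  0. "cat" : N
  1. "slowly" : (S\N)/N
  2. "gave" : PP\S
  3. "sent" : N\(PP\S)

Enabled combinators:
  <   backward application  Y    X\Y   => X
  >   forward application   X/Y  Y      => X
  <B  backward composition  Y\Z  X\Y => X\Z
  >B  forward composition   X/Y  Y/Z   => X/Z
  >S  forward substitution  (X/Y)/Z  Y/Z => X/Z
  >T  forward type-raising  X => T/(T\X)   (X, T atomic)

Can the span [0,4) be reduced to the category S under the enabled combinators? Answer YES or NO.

YES

[0,4] S   <
  [0,1] "cat" : N
  [1,4] S\N   >
    [1,2] "slowly" : (S\N)/N
    [2,4] N   <
      [2,3] "gave" : PP\S
      [3,4] "sent" : N\(PP\S)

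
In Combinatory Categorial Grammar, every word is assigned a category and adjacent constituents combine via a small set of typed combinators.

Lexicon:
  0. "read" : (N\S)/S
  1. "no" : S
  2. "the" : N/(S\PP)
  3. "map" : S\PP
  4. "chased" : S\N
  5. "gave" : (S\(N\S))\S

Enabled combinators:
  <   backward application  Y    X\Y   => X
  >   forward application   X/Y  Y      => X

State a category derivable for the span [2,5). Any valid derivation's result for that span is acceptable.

[0,6] S   <
  [0,2] N\S   >
    [0,1] "read" : (N\S)/S
    [1,2] "no" : S
  [2,6] S\(N\S)   <
    [2,5] S   <
      [2,4] N   >
        [2,3] "the" : N/(S\PP)
        [3,4] "map" : S\PP
      [4,5] "chased" : S\N
    [5,6] "gave" : (S\(N\S))\S

S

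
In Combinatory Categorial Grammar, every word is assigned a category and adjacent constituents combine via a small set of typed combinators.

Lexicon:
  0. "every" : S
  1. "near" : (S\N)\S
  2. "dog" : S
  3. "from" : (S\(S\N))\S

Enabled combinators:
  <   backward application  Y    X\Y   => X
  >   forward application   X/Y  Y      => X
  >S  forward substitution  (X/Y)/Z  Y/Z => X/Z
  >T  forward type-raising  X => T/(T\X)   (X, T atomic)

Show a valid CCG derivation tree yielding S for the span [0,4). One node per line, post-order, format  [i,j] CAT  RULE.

[0,1] S  lex  "every"
[1,2] (S\N)\S  lex  "near"
[0,2] S\N  <  k=1
[2,3] S  lex  "dog"
[3,4] (S\(S\N))\S  lex  "from"
[2,4] S\(S\N)  <  k=3
[0,4] S  <  k=2

[0,4] S   <
  [0,2] S\N   <
    [0,1] "every" : S
    [1,2] "near" : (S\N)\S
  [2,4] S\(S\N)   <
    [2,3] "dog" : S
    [3,4] "from" : (S\(S\N))\S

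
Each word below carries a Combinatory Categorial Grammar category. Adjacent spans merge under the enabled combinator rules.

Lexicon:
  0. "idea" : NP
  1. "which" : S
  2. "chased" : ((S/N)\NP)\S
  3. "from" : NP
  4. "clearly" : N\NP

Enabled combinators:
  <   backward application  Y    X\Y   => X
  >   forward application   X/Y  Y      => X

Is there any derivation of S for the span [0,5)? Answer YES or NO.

[0,5] S   >
  [0,3] S/N   <
    [0,1] "idea" : NP
    [1,3] (S/N)\NP   <
      [1,2] "which" : S
      [2,3] "chased" : ((S/N)\NP)\S
  [3,5] N   <
    [3,4] "from" : NP
    [4,5] "clearly" : N\NP

YES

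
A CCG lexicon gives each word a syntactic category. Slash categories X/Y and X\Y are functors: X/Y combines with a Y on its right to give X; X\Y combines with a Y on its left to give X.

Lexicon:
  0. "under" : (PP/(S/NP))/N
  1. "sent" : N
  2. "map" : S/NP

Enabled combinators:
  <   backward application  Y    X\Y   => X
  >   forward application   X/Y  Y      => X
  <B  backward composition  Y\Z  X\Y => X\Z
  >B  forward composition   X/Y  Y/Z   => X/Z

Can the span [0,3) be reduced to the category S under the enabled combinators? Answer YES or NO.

NO

(PP/(S/NP))/N N S/NP
CKY chart[0,3] = {PP}; S ∉ chart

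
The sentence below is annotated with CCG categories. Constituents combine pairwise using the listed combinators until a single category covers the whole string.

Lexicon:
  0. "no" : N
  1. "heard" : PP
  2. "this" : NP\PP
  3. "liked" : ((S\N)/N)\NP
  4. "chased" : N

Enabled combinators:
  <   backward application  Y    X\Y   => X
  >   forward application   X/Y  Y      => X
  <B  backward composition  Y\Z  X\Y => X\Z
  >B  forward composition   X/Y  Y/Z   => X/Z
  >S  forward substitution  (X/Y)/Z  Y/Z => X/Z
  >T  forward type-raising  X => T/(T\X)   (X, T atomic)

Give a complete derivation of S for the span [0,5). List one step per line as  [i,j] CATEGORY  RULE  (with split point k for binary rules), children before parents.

[0,1] N  lex  "no"
[0,1] S/(S\N)  >T
[1,2] PP  lex  "heard"
[2,3] NP\PP  lex  "this"
[1,3] NP  <  k=2
[3,4] ((S\N)/N)\NP  lex  "liked"
[1,4] (S\N)/N  <  k=3
[4,5] N  lex  "chased"
[1,5] S\N  >  k=4
[0,5] S  >  k=1

[0,5] S   >
  [0,1] S/(S\N)   >T
    [0,1] "no" : N
  [1,5] S\N   >
    [1,4] (S\N)/N   <
      [1,3] NP   <
        [1,2] "heard" : PP
        [2,3] "this" : NP\PP
      [3,4] "liked" : ((S\N)/N)\NP
    [4,5] "chased" : N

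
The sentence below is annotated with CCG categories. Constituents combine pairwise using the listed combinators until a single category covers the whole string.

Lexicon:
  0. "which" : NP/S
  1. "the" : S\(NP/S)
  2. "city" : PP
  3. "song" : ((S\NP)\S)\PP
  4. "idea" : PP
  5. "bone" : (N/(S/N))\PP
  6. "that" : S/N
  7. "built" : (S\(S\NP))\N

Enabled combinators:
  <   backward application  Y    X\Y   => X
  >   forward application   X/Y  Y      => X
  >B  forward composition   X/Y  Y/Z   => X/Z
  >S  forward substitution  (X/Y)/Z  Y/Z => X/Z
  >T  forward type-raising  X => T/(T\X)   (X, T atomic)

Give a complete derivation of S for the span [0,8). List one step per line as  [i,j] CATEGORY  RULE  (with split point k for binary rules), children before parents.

[0,8] S   <
  [0,4] S\NP   <
    [0,2] S   <
      [0,1] "which" : NP/S
      [1,2] "the" : S\(NP/S)
    [2,4] (S\NP)\S   <
      [2,3] "city" : PP
      [3,4] "song" : ((S\NP)\S)\PP
  [4,8] S\(S\NP)   <
    [4,7] N   >
      [4,6] N/(S/N)   <
        [4,5] "idea" : PP
        [5,6] "bone" : (N/(S/N))\PP
      [6,7] "that" : S/N
    [7,8] "built" : (S\(S\NP))\N

[0,1] NP/S  lex  "which"
[1,2] S\(NP/S)  lex  "the"
[0,2] S  <  k=1
[2,3] PP  lex  "city"
[3,4] ((S\NP)\S)\PP  lex  "song"
[2,4] (S\NP)\S  <  k=3
[0,4] S\NP  <  k=2
[4,5] PP  lex  "idea"
[5,6] (N/(S/N))\PP  lex  "bone"
[4,6] N/(S/N)  <  k=5
[6,7] S/N  lex  "that"
[4,7] N  >  k=6
[7,8] (S\(S\NP))\N  lex  "built"
[4,8] S\(S\NP)  <  k=7
[0,8] S  <  k=4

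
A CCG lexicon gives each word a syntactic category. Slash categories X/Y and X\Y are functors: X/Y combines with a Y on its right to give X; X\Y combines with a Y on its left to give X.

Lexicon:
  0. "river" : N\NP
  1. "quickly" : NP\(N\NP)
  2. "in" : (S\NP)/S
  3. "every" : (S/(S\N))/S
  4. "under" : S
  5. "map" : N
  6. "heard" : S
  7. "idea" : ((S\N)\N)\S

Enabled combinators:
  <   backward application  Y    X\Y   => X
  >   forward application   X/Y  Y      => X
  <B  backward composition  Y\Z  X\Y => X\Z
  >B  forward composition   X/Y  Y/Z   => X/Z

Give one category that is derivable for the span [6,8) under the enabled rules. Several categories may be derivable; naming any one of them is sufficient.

[0,8] S   <
  [0,2] NP   <
    [0,1] "river" : N\NP
    [1,2] "quickly" : NP\(N\NP)
  [2,8] S\NP   >
    [2,3] "in" : (S\NP)/S
    [3,8] S   >
      [3,5] S/(S\N)   >
        [3,4] "every" : (S/(S\N))/S
        [4,5] "under" : S
      [5,8] S\N   <
        [5,6] "map" : N
        [6,8] (S\N)\N   <
          [6,7] "heard" : S
          [7,8] "idea" : ((S\N)\N)\S

(S\N)\N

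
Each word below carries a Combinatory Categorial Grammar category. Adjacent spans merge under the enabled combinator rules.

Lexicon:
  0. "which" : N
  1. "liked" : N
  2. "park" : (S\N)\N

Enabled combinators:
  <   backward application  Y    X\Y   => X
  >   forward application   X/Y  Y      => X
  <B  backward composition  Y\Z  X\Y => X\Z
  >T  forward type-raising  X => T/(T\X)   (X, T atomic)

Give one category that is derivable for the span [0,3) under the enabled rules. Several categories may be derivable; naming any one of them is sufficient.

[0,3] S   >
  [0,1] S/(S\N)   >T
    [0,1] "which" : N
  [1,3] S\N   <
    [1,2] "liked" : N
    [2,3] "park" : (S\N)\N

S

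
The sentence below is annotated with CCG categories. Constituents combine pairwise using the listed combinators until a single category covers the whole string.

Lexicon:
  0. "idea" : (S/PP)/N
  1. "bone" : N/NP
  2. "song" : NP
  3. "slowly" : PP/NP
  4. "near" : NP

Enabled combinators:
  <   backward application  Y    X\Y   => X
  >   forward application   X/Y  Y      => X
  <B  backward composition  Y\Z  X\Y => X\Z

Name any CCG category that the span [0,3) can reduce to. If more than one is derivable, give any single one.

S/PP

[0,5] S   >
  [0,3] S/PP   >
    [0,1] "idea" : (S/PP)/N
    [1,3] N   >
      [1,2] "bone" : N/NP
      [2,3] "song" : NP
  [3,5] PP   >
    [3,4] "slowly" : PP/NP
    [4,5] "near" : NP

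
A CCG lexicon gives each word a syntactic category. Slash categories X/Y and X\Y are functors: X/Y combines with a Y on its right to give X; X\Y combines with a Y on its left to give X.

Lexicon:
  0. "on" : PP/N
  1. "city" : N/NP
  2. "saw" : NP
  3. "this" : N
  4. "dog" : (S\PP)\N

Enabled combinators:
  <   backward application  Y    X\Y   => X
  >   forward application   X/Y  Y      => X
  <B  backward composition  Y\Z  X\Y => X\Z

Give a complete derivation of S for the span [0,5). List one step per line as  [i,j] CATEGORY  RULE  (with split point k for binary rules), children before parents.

[0,5] S   <
  [0,3] PP   >
    [0,1] "on" : PP/N
    [1,3] N   >
      [1,2] "city" : N/NP
      [2,3] "saw" : NP
  [3,5] S\PP   <
    [3,4] "this" : N
    [4,5] "dog" : (S\PP)\N

[0,1] PP/N  lex  "on"
[1,2] N/NP  lex  "city"
[2,3] NP  lex  "saw"
[1,3] N  >  k=2
[0,3] PP  >  k=1
[3,4] N  lex  "this"
[4,5] (S\PP)\N  lex  "dog"
[3,5] S\PP  <  k=4
[0,5] S  <  k=3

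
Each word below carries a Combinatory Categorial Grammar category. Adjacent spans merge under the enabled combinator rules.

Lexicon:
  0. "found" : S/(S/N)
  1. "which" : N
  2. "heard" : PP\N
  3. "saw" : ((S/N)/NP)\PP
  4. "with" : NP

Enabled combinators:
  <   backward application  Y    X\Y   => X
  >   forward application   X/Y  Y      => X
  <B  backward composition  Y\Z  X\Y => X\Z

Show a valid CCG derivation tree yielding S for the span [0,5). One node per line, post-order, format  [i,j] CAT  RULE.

[0,1] S/(S/N)  lex  "found"
[1,2] N  lex  "which"
[2,3] PP\N  lex  "heard"
[1,3] PP  <  k=2
[3,4] ((S/N)/NP)\PP  lex  "saw"
[1,4] (S/N)/NP  <  k=3
[4,5] NP  lex  "with"
[1,5] S/N  >  k=4
[0,5] S  >  k=1

[0,5] S   >
  [0,1] "found" : S/(S/N)
  [1,5] S/N   >
    [1,4] (S/N)/NP   <
      [1,3] PP   <
        [1,2] "which" : N
        [2,3] "heard" : PP\N
      [3,4] "saw" : ((S/N)/NP)\PP
    [4,5] "with" : NP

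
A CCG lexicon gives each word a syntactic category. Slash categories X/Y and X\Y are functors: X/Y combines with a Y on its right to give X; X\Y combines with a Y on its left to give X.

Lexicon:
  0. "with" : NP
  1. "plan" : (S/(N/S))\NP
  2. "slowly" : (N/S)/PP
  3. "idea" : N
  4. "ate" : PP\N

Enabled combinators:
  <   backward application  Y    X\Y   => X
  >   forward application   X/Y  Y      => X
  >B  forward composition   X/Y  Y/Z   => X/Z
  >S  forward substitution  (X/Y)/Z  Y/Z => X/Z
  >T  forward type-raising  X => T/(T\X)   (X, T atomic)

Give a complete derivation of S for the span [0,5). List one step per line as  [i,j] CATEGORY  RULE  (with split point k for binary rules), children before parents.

[0,1] NP  lex  "with"
[1,2] (S/(N/S))\NP  lex  "plan"
[0,2] S/(N/S)  <  k=1
[2,3] (N/S)/PP  lex  "slowly"
[3,4] N  lex  "idea"
[4,5] PP\N  lex  "ate"
[3,5] PP  <  k=4
[2,5] N/S  >  k=3
[0,5] S  >  k=2

[0,5] S   >
  [0,2] S/(N/S)   <
    [0,1] "with" : NP
    [1,2] "plan" : (S/(N/S))\NP
  [2,5] N/S   >
    [2,3] "slowly" : (N/S)/PP
    [3,5] PP   <
      [3,4] "idea" : N
      [4,5] "ate" : PP\N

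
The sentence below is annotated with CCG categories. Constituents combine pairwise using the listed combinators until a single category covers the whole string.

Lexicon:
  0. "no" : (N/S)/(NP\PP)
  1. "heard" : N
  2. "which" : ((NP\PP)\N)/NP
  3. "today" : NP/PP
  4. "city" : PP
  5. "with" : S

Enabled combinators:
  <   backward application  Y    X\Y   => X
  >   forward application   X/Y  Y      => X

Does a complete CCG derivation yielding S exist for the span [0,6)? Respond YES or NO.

(N/S)/(NP\PP) N ((NP\PP)\N)/NP NP/PP PP S
CKY chart[0,6] = {N}; S ∉ chart

NO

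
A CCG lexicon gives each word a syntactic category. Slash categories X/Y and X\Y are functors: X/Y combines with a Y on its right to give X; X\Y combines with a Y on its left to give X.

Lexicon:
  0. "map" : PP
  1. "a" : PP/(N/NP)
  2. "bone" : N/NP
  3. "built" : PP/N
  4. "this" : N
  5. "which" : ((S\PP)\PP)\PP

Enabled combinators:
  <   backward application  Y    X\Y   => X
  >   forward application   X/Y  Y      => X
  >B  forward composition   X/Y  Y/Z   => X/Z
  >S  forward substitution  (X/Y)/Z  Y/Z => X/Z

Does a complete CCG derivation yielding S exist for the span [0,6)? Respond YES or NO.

[0,6] S   <
  [0,1] "map" : PP
  [1,6] S\PP   <
    [1,3] PP   >
      [1,2] "a" : PP/(N/NP)
      [2,3] "bone" : N/NP
    [3,6] (S\PP)\PP   <
      [3,5] PP   >
        [3,4] "built" : PP/N
        [4,5] "this" : N
      [5,6] "which" : ((S\PP)\PP)\PP

YES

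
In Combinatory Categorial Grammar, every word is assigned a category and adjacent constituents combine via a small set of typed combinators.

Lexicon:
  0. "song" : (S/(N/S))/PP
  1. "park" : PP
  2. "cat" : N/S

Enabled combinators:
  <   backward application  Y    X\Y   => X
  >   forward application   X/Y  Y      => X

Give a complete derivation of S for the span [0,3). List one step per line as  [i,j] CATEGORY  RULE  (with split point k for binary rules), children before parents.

[0,1] (S/(N/S))/PP  lex  "song"
[1,2] PP  lex  "park"
[0,2] S/(N/S)  >  k=1
[2,3] N/S  lex  "cat"
[0,3] S  >  k=2

[0,3] S   >
  [0,2] S/(N/S)   >
    [0,1] "song" : (S/(N/S))/PP
    [1,2] "park" : PP
  [2,3] "cat" : N/S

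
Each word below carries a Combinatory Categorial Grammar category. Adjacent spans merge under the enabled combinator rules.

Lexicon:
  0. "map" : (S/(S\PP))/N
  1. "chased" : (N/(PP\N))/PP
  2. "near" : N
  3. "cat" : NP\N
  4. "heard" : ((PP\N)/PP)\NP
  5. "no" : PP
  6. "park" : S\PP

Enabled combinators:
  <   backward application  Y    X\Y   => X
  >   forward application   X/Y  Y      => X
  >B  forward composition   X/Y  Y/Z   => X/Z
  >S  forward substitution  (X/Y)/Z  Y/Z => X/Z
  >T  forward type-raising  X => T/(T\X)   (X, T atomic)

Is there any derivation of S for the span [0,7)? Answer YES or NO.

YES

[0,7] S   >
  [0,6] S/(S\PP)   >
    [0,1] "map" : (S/(S\PP))/N
    [1,6] N   >
      [1,5] N/PP   >S
        [1,2] "chased" : (N/(PP\N))/PP
        [2,5] (PP\N)/PP   <
          [2,4] NP   <
            [2,3] "near" : N
            [3,4] "cat" : NP\N
          [4,5] "heard" : ((PP\N)/PP)\NP
      [5,6] "no" : PP
  [6,7] "park" : S\PP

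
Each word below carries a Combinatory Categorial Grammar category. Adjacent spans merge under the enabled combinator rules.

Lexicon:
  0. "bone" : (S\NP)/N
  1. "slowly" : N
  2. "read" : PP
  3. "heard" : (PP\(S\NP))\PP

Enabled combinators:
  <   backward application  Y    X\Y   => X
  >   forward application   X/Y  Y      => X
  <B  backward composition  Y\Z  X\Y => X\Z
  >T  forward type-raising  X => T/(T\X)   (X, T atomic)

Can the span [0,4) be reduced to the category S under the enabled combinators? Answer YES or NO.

(S\NP)/N N PP (PP\(S\NP))\PP
CKY chart[0,4] = {N/(N\PP), NP/(NP\PP), PP, PP/(PP\PP), S/(S\PP)}; S ∉ chart

NO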